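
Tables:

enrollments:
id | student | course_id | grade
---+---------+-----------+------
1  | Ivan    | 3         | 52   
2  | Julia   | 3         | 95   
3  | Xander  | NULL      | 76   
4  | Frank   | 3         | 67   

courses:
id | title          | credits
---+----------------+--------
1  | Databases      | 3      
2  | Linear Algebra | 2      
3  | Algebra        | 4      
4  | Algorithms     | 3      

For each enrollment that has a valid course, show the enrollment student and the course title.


INNER JOIN keeps only enrollments rows whose course_id matches an id in courses. Walk through each enrollment:
  - enrollment 1 (Ivan): course_id=3 -> matches Algebra
  - enrollment 2 (Julia): course_id=3 -> matches Algebra
  - enrollment 3 (Xander): course_id=NULL, no match -> dropped
  - enrollment 4 (Frank): course_id=3 -> matches Algebra
So 1 of 4 rows is dropped.

SQL:
SELECT a.student, b.title AS course
FROM enrollments a
INNER JOIN courses b ON a.course_id = b.id

Result:
student | course 
--------+--------
Ivan    | Algebra
Julia   | Algebra
Frank   | Algebra


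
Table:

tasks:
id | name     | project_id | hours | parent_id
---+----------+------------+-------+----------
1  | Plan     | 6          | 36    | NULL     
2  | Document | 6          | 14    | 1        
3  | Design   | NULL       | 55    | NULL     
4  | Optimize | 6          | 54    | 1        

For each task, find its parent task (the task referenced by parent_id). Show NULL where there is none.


This is a self-join: tasks is joined to a second copy of itself, matching each row's parent_id to another row's id. Use LEFT JOIN so rows with parent_id=NULL are kept.
  - task 1 (Plan): parent_id=NULL -> NULL
  - task 2 (Document): parent_id=1 -> Plan
  - task 3 (Design): parent_id=NULL -> NULL
  - task 4 (Optimize): parent_id=1 -> Plan

SQL:
SELECT a.name AS item, b.name AS parent
FROM tasks a
LEFT JOIN tasks b ON a.parent_id = b.id

Result:
item     | parent
---------+-------
Plan     | NULL  
Document | Plan  
Design   | NULL  
Optimize | Plan  


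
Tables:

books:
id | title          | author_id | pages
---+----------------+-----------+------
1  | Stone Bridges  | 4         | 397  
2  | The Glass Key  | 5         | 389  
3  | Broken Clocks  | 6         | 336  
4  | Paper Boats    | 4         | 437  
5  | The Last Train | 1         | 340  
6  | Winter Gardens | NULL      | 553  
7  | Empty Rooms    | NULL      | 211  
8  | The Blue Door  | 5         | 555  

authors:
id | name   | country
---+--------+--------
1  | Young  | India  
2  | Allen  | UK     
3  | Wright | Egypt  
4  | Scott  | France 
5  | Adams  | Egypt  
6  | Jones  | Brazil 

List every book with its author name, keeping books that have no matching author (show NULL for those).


LEFT JOIN keeps every row from books (the left table); where author_id has no match in authors, the author columns become NULL. Walk through each book:
  - book 1 (Stone Bridges): author_id=4 -> matches Scott
  - book 2 (The Glass Key): author_id=5 -> matches Adams
  - book 3 (Broken Clocks): author_id=6 -> matches Jones
  - book 4 (Paper Boats): author_id=4 -> matches Scott
  - book 5 (The Last Train): author_id=1 -> matches Young
  - book 6 (Winter Gardens): author_id=NULL, no match -> kept with NULL
  - book 7 (Empty Rooms): author_id=NULL, no match -> kept with NULL
  - book 8 (The Blue Door): author_id=5 -> matches Adams
All 8 rows appear; 2 have NULL author.

SQL:
SELECT a.title, b.name AS author
FROM books a
LEFT JOIN authors b ON a.author_id = b.id

Result:
title          | author
---------------+-------
Stone Bridges  | Scott 
The Glass Key  | Adams 
Broken Clocks  | Jones 
Paper Boats    | Scott 
The Last Train | Young 
Winter Gardens | NULL  
Empty Rooms    | NULL  
The Blue Door  | Adams 


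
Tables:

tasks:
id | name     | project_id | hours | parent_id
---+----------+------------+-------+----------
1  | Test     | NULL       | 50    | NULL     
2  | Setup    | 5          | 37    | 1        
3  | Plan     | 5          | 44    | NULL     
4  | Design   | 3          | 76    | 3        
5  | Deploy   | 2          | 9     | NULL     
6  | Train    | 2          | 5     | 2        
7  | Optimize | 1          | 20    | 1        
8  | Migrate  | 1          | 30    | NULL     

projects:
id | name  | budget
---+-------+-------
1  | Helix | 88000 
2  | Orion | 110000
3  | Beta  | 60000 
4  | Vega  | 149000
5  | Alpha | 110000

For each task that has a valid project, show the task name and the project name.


INNER JOIN keeps only tasks rows whose project_id matches an id in projects. Walk through each task:
  - task 1 (Test): project_id=NULL, no match -> dropped
  - task 2 (Setup): project_id=5 -> matches Alpha
  - task 3 (Plan): project_id=5 -> matches Alpha
  - task 4 (Design): project_id=3 -> matches Beta
  - task 5 (Deploy): project_id=2 -> matches Orion
  - task 6 (Train): project_id=2 -> matches Orion
  - task 7 (Optimize): project_id=1 -> matches Helix
  - task 8 (Migrate): project_id=1 -> matches Helix
So 1 of 8 rows is dropped.

SQL:
SELECT a.name, b.name AS project
FROM tasks a
INNER JOIN projects b ON a.project_id = b.id

Result:
name     | project
---------+--------
Setup    | Alpha  
Plan     | Alpha  
Design   | Beta   
Deploy   | Orion  
Train    | Orion  
Optimize | Helix  
Migrate  | Helix  


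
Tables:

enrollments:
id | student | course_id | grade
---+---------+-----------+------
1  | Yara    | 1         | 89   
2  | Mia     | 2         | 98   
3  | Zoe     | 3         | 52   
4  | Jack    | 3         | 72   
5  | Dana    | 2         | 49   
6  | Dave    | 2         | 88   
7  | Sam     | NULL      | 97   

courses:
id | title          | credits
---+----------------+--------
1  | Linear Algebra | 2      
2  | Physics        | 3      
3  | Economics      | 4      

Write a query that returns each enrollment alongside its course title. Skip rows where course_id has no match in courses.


INNER JOIN keeps only enrollments rows whose course_id matches an id in courses. Walk through each enrollment:
  - enrollment 1 (Yara): course_id=1 -> matches Linear Algebra
  - enrollment 2 (Mia): course_id=2 -> matches Physics
  - enrollment 3 (Zoe): course_id=3 -> matches Economics
  - enrollment 4 (Jack): course_id=3 -> matches Economics
  - enrollment 5 (Dana): course_id=2 -> matches Physics
  - enrollment 6 (Dave): course_id=2 -> matches Physics
  - enrollment 7 (Sam): course_id=NULL, no match -> dropped
So 1 of 7 rows is dropped.

SQL:
SELECT a.student, b.title AS course
FROM enrollments a
INNER JOIN courses b ON a.course_id = b.id

Result:
student | course        
--------+---------------
Yara    | Linear Algebra
Mia     | Physics       
Zoe     | Economics     
Jack    | Economics     
Dana    | Physics       
Dave    | Physics       


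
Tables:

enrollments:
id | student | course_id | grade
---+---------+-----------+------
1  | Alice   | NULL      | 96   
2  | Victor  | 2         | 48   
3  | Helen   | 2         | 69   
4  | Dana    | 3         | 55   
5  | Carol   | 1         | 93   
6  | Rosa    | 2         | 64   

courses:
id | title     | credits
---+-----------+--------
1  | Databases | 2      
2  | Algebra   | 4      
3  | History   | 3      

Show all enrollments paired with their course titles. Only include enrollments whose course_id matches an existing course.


INNER JOIN keeps only enrollments rows whose course_id matches an id in courses. Walk through each enrollment:
  - enrollment 1 (Alice): course_id=NULL, no match -> dropped
  - enrollment 2 (Victor): course_id=2 -> matches Algebra
  - enrollment 3 (Helen): course_id=2 -> matches Algebra
  - enrollment 4 (Dana): course_id=3 -> matches History
  - enrollment 5 (Carol): course_id=1 -> matches Databases
  - enrollment 6 (Rosa): course_id=2 -> matches Algebra
So 1 of 6 rows is dropped.

SQL:
SELECT a.student, b.title AS course
FROM enrollments a
INNER JOIN courses b ON a.course_id = b.id

Result:
student | course   
--------+----------
Victor  | Algebra  
Helen   | Algebra  
Dana    | History  
Carol   | Databases
Rosa    | Algebra  


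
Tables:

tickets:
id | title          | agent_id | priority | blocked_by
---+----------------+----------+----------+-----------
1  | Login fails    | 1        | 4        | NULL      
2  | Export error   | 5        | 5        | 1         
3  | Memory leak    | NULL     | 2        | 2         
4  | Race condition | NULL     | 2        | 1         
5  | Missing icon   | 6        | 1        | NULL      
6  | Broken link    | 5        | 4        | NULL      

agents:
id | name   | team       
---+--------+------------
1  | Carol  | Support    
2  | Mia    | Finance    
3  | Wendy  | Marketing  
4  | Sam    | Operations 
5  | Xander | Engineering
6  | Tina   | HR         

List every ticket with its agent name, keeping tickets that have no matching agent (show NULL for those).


LEFT JOIN keeps every row from tickets (the left table); where agent_id has no match in agents, the agent columns become NULL. Walk through each ticket:
  - ticket 1 (Login fails): agent_id=1 -> matches Carol
  - ticket 2 (Export error): agent_id=5 -> matches Xander
  - ticket 3 (Memory leak): agent_id=NULL, no match -> kept with NULL
  - ticket 4 (Race condition): agent_id=NULL, no match -> kept with NULL
  - ticket 5 (Missing icon): agent_id=6 -> matches Tina
  - ticket 6 (Broken link): agent_id=5 -> matches Xander
All 6 rows appear; 2 have NULL agent.

SQL:
SELECT a.title, b.name AS agent
FROM tickets a
LEFT JOIN agents b ON a.agent_id = b.id

Result:
title          | agent 
---------------+-------
Login fails    | Carol 
Export error   | Xander
Memory leak    | NULL  
Race condition | NULL  
Missing icon   | Tina  
Broken link    | Xander


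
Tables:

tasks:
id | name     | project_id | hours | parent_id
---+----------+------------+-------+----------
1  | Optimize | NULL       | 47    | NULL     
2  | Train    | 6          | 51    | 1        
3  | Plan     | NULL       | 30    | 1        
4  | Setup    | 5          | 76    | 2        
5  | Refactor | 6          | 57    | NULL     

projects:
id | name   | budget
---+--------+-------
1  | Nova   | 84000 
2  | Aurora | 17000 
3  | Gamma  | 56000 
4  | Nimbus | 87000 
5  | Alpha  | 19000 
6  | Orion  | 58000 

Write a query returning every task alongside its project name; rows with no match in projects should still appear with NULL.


LEFT JOIN keeps every row from tasks (the left table); where project_id has no match in projects, the project columns become NULL. Walk through each task:
  - task 1 (Optimize): project_id=NULL, no match -> kept with NULL
  - task 2 (Train): project_id=6 -> matches Orion
  - task 3 (Plan): project_id=NULL, no match -> kept with NULL
  - task 4 (Setup): project_id=5 -> matches Alpha
  - task 5 (Refactor): project_id=6 -> matches Orion
All 5 rows appear; 2 have NULL project.

SQL:
SELECT a.name, b.name AS project
FROM tasks a
LEFT JOIN projects b ON a.project_id = b.id

Result:
name     | project
---------+--------
Optimize | NULL   
Train    | Orion  
Plan     | NULL   
Setup    | Alpha  
Refactor | Orion  


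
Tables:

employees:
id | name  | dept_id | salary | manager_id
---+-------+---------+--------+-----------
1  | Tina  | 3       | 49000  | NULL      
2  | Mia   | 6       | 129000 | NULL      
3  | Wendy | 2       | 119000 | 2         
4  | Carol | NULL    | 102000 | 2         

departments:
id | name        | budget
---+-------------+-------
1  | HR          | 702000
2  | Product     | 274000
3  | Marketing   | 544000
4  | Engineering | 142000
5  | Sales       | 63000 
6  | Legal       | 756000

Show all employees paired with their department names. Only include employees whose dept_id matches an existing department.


INNER JOIN keeps only employees rows whose dept_id matches an id in departments. Walk through each employee:
  - employee 1 (Tina): dept_id=3 -> matches Marketing
  - employee 2 (Mia): dept_id=6 -> matches Legal
  - employee 3 (Wendy): dept_id=2 -> matches Product
  - employee 4 (Carol): dept_id=NULL, no match -> dropped
So 1 of 4 rows is dropped.

SQL:
SELECT a.name, b.name AS department
FROM employees a
INNER JOIN departments b ON a.dept_id = b.id

Result:
name  | department
------+-----------
Tina  | Marketing 
Mia   | Legal     
Wendy | Product   


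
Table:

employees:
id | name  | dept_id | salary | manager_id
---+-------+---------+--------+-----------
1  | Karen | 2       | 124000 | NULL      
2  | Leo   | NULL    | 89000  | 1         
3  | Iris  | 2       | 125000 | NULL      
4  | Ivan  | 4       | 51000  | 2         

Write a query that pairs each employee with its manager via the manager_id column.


This is a self-join: employees is joined to a second copy of itself, matching each row's manager_id to another row's id. Use LEFT JOIN so rows with manager_id=NULL are kept.
  - employee 1 (Karen): manager_id=NULL -> NULL
  - employee 2 (Leo): manager_id=1 -> Karen
  - employee 3 (Iris): manager_id=NULL -> NULL
  - employee 4 (Ivan): manager_id=2 -> Leo

SQL:
SELECT a.name AS item, b.name AS manager
FROM employees a
LEFT JOIN employees b ON a.manager_id = b.id

Result:
item  | manager
------+--------
Karen | NULL   
Leo   | Karen  
Iris  | NULL   
Ivan  | Leo    


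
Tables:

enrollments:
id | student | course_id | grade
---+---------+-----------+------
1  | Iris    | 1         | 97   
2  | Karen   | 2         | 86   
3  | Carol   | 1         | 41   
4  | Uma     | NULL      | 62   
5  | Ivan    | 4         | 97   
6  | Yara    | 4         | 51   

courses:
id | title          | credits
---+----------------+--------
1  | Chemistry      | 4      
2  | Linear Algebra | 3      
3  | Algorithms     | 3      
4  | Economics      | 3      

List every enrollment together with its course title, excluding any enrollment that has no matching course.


INNER JOIN keeps only enrollments rows whose course_id matches an id in courses. Walk through each enrollment:
  - enrollment 1 (Iris): course_id=1 -> matches Chemistry
  - enrollment 2 (Karen): course_id=2 -> matches Linear Algebra
  - enrollment 3 (Carol): course_id=1 -> matches Chemistry
  - enrollment 4 (Uma): course_id=NULL, no match -> dropped
  - enrollment 5 (Ivan): course_id=4 -> matches Economics
  - enrollment 6 (Yara): course_id=4 -> matches Economics
So 1 of 6 rows is dropped.

SQL:
SELECT a.student, b.title AS course
FROM enrollments a
INNER JOIN courses b ON a.course_id = b.id

Result:
student | course        
--------+---------------
Iris    | Chemistry     
Karen   | Linear Algebra
Carol   | Chemistry     
Ivan    | Economics     
Yara    | Economics     


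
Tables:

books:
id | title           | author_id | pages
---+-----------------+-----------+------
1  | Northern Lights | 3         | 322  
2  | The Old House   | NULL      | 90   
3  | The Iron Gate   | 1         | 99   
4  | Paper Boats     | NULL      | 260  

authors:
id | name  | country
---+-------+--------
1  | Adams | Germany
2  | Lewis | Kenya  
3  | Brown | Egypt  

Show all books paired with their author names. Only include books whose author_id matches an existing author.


INNER JOIN keeps only books rows whose author_id matches an id in authors. Walk through each book:
  - book 1 (Northern Lights): author_id=3 -> matches Brown
  - book 2 (The Old House): author_id=NULL, no match -> dropped
  - book 3 (The Iron Gate): author_id=1 -> matches Adams
  - book 4 (Paper Boats): author_id=NULL, no match -> dropped
So 2 of 4 rows are dropped.

SQL:
SELECT a.title, b.name AS author
FROM books a
INNER JOIN authors b ON a.author_id = b.id

Result:
title           | author
----------------+-------
Northern Lights | Brown 
The Iron Gate   | Adams 


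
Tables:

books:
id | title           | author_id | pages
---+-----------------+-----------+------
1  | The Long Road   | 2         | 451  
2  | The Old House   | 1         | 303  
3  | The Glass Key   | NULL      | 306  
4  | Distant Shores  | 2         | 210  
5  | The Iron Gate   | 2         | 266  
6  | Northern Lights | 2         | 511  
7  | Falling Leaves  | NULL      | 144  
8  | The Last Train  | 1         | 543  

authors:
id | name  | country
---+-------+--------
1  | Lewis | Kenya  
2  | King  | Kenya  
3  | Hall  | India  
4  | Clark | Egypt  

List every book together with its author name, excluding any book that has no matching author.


INNER JOIN keeps only books rows whose author_id matches an id in authors. Walk through each book:
  - book 1 (The Long Road): author_id=2 -> matches King
  - book 2 (The Old House): author_id=1 -> matches Lewis
  - book 3 (The Glass Key): author_id=NULL, no match -> dropped
  - book 4 (Distant Shores): author_id=2 -> matches King
  - book 5 (The Iron Gate): author_id=2 -> matches King
  - book 6 (Northern Lights): author_id=2 -> matches King
  - book 7 (Falling Leaves): author_id=NULL, no match -> dropped
  - book 8 (The Last Train): author_id=1 -> matches Lewis
So 2 of 8 rows are dropped.

SQL:
SELECT a.title, b.name AS author
FROM books a
INNER JOIN authors b ON a.author_id = b.id

Result:
title           | author
----------------+-------
The Long Road   | King  
The Old House   | Lewis 
Distant Shores  | King  
The Iron Gate   | King  
Northern Lights | King  
The Last Train  | Lewis 


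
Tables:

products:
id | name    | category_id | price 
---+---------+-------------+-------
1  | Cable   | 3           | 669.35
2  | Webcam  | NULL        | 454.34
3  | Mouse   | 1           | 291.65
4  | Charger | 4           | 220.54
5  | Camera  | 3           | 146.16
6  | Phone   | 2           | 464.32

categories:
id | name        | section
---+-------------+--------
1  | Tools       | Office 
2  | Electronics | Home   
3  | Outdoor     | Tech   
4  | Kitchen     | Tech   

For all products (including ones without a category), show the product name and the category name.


LEFT JOIN keeps every row from products (the left table); where category_id has no match in categories, the category columns become NULL. Walk through each product:
  - product 1 (Cable): category_id=3 -> matches Outdoor
  - product 2 (Webcam): category_id=NULL, no match -> kept with NULL
  - product 3 (Mouse): category_id=1 -> matches Tools
  - product 4 (Charger): category_id=4 -> matches Kitchen
  - product 5 (Camera): category_id=3 -> matches Outdoor
  - product 6 (Phone): category_id=2 -> matches Electronics
All 6 rows appear; 1 has NULL category.

SQL:
SELECT a.name, b.name AS category
FROM products a
LEFT JOIN categories b ON a.category_id = b.id

Result:
name    | category   
--------+------------
Cable   | Outdoor    
Webcam  | NULL       
Mouse   | Tools      
Charger | Kitchen    
Camera  | Outdoor    
Phone   | Electronics


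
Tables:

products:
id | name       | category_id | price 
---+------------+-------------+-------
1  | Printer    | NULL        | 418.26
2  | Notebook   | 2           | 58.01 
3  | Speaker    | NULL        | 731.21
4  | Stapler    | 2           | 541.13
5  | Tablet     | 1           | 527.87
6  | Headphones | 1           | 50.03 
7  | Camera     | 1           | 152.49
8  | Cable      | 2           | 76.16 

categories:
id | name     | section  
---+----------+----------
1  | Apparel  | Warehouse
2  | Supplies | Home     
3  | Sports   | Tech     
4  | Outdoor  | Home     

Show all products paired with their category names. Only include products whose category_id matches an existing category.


INNER JOIN keeps only products rows whose category_id matches an id in categories. Walk through each product:
  - product 1 (Printer): category_id=NULL, no match -> dropped
  - product 2 (Notebook): category_id=2 -> matches Supplies
  - product 3 (Speaker): category_id=NULL, no match -> dropped
  - product 4 (Stapler): category_id=2 -> matches Supplies
  - product 5 (Tablet): category_id=1 -> matches Apparel
  - product 6 (Headphones): category_id=1 -> matches Apparel
  - product 7 (Camera): category_id=1 -> matches Apparel
  - product 8 (Cable): category_id=2 -> matches Supplies
So 2 of 8 rows are dropped.

SQL:
SELECT a.name, b.name AS category
FROM products a
INNER JOIN categories b ON a.category_id = b.id

Result:
name       | category
-----------+---------
Notebook   | Supplies
Stapler    | Supplies
Tablet     | Apparel 
Headphones | Apparel 
Camera     | Apparel 
Cable      | Supplies


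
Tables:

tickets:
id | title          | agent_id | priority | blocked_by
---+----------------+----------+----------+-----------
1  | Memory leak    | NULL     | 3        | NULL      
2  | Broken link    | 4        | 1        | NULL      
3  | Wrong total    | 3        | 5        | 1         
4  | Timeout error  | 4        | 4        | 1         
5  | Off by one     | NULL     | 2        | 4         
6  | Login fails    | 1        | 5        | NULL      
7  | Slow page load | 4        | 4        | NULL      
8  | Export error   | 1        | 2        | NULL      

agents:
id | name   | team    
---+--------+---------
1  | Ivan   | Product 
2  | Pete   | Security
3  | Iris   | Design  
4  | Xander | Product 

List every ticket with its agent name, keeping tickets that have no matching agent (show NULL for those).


LEFT JOIN keeps every row from tickets (the left table); where agent_id has no match in agents, the agent columns become NULL. Walk through each ticket:
  - ticket 1 (Memory leak): agent_id=NULL, no match -> kept with NULL
  - ticket 2 (Broken link): agent_id=4 -> matches Xander
  - ticket 3 (Wrong total): agent_id=3 -> matches Iris
  - ticket 4 (Timeout error): agent_id=4 -> matches Xander
  - ticket 5 (Off by one): agent_id=NULL, no match -> kept with NULL
  - ticket 6 (Login fails): agent_id=1 -> matches Ivan
  - ticket 7 (Slow page load): agent_id=4 -> matches Xander
  - ticket 8 (Export error): agent_id=1 -> matches Ivan
All 8 rows appear; 2 have NULL agent.

SQL:
SELECT a.title, b.name AS agent
FROM tickets a
LEFT JOIN agents b ON a.agent_id = b.id

Result:
title          | agent 
---------------+-------
Memory leak    | NULL  
Broken link    | Xander
Wrong total    | Iris  
Timeout error  | Xander
Off by one     | NULL  
Login fails    | Ivan  
Slow page load | Xander
Export error   | Ivan  


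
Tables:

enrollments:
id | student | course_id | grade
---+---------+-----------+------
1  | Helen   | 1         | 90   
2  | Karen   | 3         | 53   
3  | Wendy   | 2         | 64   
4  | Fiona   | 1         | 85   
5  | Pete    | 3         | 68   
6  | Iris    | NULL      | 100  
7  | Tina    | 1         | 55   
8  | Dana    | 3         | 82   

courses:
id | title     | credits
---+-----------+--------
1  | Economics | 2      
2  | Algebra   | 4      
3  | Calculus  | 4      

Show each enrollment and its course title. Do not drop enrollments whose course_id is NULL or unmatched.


LEFT JOIN keeps every row from enrollments (the left table); where course_id has no match in courses, the course columns become NULL. Walk through each enrollment:
  - enrollment 1 (Helen): course_id=1 -> matches Economics
  - enrollment 2 (Karen): course_id=3 -> matches Calculus
  - enrollment 3 (Wendy): course_id=2 -> matches Algebra
  - enrollment 4 (Fiona): course_id=1 -> matches Economics
  - enrollment 5 (Pete): course_id=3 -> matches Calculus
  - enrollment 6 (Iris): course_id=NULL, no match -> kept with NULL
  - enrollment 7 (Tina): course_id=1 -> matches Economics
  - enrollment 8 (Dana): course_id=3 -> matches Calculus
All 8 rows appear; 1 has NULL course.

SQL:
SELECT a.student, b.title AS course
FROM enrollments a
LEFT JOIN courses b ON a.course_id = b.id

Result:
student | course   
--------+----------
Helen   | Economics
Karen   | Calculus 
Wendy   | Algebra  
Fiona   | Economics
Pete    | Calculus 
Iris    | NULL     
Tina    | Economics
Dana    | Calculus 


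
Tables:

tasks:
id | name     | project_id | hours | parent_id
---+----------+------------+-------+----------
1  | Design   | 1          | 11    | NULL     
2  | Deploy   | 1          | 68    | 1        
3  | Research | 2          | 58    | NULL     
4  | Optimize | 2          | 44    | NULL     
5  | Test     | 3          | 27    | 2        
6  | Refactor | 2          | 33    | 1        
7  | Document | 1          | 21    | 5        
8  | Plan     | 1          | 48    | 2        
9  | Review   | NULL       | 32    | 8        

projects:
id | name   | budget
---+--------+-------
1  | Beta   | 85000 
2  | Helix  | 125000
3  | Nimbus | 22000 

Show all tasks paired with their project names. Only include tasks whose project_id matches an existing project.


INNER JOIN keeps only tasks rows whose project_id matches an id in projects. Walk through each task:
  - task 1 (Design): project_id=1 -> matches Beta
  - task 2 (Deploy): project_id=1 -> matches Beta
  - task 3 (Research): project_id=2 -> matches Helix
  - task 4 (Optimize): project_id=2 -> matches Helix
  - task 5 (Test): project_id=3 -> matches Nimbus
  - task 6 (Refactor): project_id=2 -> matches Helix
  - task 7 (Document): project_id=1 -> matches Beta
  - task 8 (Plan): project_id=1 -> matches Beta
  - task 9 (Review): project_id=NULL, no match -> dropped
So 1 of 9 rows is dropped.

SQL:
SELECT a.name, b.name AS project
FROM tasks a
INNER JOIN projects b ON a.project_id = b.id

Result:
name     | project
---------+--------
Design   | Beta   
Deploy   | Beta   
Research | Helix  
Optimize | Helix  
Test     | Nimbus 
Refactor | Helix  
Document | Beta   
Plan     | Beta   


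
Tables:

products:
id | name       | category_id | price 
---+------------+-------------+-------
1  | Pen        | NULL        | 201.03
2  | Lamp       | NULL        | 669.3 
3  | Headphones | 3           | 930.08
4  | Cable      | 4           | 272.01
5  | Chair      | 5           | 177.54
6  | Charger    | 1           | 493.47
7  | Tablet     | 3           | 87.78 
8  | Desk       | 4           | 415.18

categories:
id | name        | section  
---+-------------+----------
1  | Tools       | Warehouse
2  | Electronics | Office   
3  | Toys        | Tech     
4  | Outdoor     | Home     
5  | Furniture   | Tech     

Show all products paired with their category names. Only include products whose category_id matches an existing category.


INNER JOIN keeps only products rows whose category_id matches an id in categories. Walk through each product:
  - product 1 (Pen): category_id=NULL, no match -> dropped
  - product 2 (Lamp): category_id=NULL, no match -> dropped
  - product 3 (Headphones): category_id=3 -> matches Toys
  - product 4 (Cable): category_id=4 -> matches Outdoor
  - product 5 (Chair): category_id=5 -> matches Furniture
  - product 6 (Charger): category_id=1 -> matches Tools
  - product 7 (Tablet): category_id=3 -> matches Toys
  - product 8 (Desk): category_id=4 -> matches Outdoor
So 2 of 8 rows are dropped.

SQL:
SELECT a.name, b.name AS category
FROM products a
INNER JOIN categories b ON a.category_id = b.id

Result:
name       | category 
-----------+----------
Headphones | Toys     
Cable      | Outdoor  
Chair      | Furniture
Charger    | Tools    
Tablet     | Toys     
Desk       | Outdoor  


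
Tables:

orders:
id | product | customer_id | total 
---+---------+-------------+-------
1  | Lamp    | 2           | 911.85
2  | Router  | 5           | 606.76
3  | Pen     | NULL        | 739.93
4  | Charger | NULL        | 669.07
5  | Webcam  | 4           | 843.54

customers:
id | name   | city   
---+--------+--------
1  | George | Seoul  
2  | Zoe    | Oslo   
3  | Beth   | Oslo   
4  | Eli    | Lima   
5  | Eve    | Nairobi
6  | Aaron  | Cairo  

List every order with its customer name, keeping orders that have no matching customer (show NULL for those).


LEFT JOIN keeps every row from orders (the left table); where customer_id has no match in customers, the customer columns become NULL. Walk through each order:
  - order 1 (Lamp): customer_id=2 -> matches Zoe
  - order 2 (Router): customer_id=5 -> matches Eve
  - order 3 (Pen): customer_id=NULL, no match -> kept with NULL
  - order 4 (Charger): customer_id=NULL, no match -> kept with NULL
  - order 5 (Webcam): customer_id=4 -> matches Eli
All 5 rows appear; 2 have NULL customer.

SQL:
SELECT a.product, b.name AS customer
FROM orders a
LEFT JOIN customers b ON a.customer_id = b.id

Result:
product | customer
--------+---------
Lamp    | Zoe     
Router  | Eve     
Pen     | NULL    
Charger | NULL    
Webcam  | Eli     


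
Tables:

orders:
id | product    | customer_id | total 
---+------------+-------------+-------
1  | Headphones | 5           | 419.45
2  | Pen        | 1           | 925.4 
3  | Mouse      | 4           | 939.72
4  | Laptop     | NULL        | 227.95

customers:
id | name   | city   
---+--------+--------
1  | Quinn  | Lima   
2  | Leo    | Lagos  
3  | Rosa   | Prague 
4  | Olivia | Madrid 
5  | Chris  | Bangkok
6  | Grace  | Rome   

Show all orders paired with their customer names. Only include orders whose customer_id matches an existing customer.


INNER JOIN keeps only orders rows whose customer_id matches an id in customers. Walk through each order:
  - order 1 (Headphones): customer_id=5 -> matches Chris
  - order 2 (Pen): customer_id=1 -> matches Quinn
  - order 3 (Mouse): customer_id=4 -> matches Olivia
  - order 4 (Laptop): customer_id=NULL, no match -> dropped
So 1 of 4 rows is dropped.

SQL:
SELECT a.product, b.name AS customer
FROM orders a
INNER JOIN customers b ON a.customer_id = b.id

Result:
product    | customer
-----------+---------
Headphones | Chris   
Pen        | Quinn   
Mouse      | Olivia  


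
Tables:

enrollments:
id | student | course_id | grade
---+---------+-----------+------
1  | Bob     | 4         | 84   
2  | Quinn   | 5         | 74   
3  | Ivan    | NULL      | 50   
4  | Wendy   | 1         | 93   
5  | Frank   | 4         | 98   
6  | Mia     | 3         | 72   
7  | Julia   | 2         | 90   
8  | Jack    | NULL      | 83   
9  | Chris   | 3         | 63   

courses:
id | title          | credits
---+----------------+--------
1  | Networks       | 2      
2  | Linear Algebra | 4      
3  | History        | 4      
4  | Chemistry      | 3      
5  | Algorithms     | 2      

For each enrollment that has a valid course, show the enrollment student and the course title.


INNER JOIN keeps only enrollments rows whose course_id matches an id in courses. Walk through each enrollment:
  - enrollment 1 (Bob): course_id=4 -> matches Chemistry
  - enrollment 2 (Quinn): course_id=5 -> matches Algorithms
  - enrollment 3 (Ivan): course_id=NULL, no match -> dropped
  - enrollment 4 (Wendy): course_id=1 -> matches Networks
  - enrollment 5 (Frank): course_id=4 -> matches Chemistry
  - enrollment 6 (Mia): course_id=3 -> matches History
  - enrollment 7 (Julia): course_id=2 -> matches Linear Algebra
  - enrollment 8 (Jack): course_id=NULL, no match -> dropped
  - enrollment 9 (Chris): course_id=3 -> matches History
So 2 of 9 rows are dropped.

SQL:
SELECT a.student, b.title AS course
FROM enrollments a
INNER JOIN courses b ON a.course_id = b.id

Result:
student | course        
--------+---------------
Bob     | Chemistry     
Quinn   | Algorithms    
Wendy   | Networks      
Frank   | Chemistry     
Mia     | History       
Julia   | Linear Algebra
Chris   | History       


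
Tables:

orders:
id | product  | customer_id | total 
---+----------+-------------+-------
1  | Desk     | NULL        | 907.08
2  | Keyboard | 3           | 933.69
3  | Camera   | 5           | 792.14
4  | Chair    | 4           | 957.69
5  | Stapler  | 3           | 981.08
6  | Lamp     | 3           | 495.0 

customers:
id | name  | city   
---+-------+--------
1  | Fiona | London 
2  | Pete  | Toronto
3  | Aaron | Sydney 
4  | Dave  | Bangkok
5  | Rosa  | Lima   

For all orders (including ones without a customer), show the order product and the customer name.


LEFT JOIN keeps every row from orders (the left table); where customer_id has no match in customers, the customer columns become NULL. Walk through each order:
  - order 1 (Desk): customer_id=NULL, no match -> kept with NULL
  - order 2 (Keyboard): customer_id=3 -> matches Aaron
  - order 3 (Camera): customer_id=5 -> matches Rosa
  - order 4 (Chair): customer_id=4 -> matches Dave
  - order 5 (Stapler): customer_id=3 -> matches Aaron
  - order 6 (Lamp): customer_id=3 -> matches Aaron
All 6 rows appear; 1 has NULL customer.

SQL:
SELECT a.product, b.name AS customer
FROM orders a
LEFT JOIN customers b ON a.customer_id = b.id

Result:
product  | customer
---------+---------
Desk     | NULL    
Keyboard | Aaron   
Camera   | Rosa    
Chair    | Dave    
Stapler  | Aaron   
Lamp     | Aaron   


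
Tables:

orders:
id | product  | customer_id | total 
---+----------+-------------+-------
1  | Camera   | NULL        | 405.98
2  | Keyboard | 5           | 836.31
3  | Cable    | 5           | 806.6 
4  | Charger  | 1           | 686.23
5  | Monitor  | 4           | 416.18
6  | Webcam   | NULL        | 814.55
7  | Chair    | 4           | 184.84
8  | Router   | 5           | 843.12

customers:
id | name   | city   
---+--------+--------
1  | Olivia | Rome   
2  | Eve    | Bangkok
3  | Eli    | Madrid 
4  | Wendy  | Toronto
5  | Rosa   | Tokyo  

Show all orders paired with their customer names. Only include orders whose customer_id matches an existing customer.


INNER JOIN keeps only orders rows whose customer_id matches an id in customers. Walk through each order:
  - order 1 (Camera): customer_id=NULL, no match -> dropped
  - order 2 (Keyboard): customer_id=5 -> matches Rosa
  - order 3 (Cable): customer_id=5 -> matches Rosa
  - order 4 (Charger): customer_id=1 -> matches Olivia
  - order 5 (Monitor): customer_id=4 -> matches Wendy
  - order 6 (Webcam): customer_id=NULL, no match -> dropped
  - order 7 (Chair): customer_id=4 -> matches Wendy
  - order 8 (Router): customer_id=5 -> matches Rosa
So 2 of 8 rows are dropped.

SQL:
SELECT a.product, b.name AS customer
FROM orders a
INNER JOIN customers b ON a.customer_id = b.id

Result:
product  | customer
---------+---------
Keyboard | Rosa    
Cable    | Rosa    
Charger  | Olivia  
Monitor  | Wendy   
Chair    | Wendy   
Router   | Rosa    


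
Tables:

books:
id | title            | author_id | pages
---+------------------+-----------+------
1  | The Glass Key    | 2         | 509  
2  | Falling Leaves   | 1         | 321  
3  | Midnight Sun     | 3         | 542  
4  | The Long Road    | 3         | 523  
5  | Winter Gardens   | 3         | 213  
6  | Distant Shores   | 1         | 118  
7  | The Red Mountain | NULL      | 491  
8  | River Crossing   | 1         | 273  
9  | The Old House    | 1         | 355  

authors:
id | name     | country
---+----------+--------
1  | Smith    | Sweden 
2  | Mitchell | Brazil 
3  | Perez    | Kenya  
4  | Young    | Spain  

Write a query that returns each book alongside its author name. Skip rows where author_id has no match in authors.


INNER JOIN keeps only books rows whose author_id matches an id in authors. Walk through each book:
  - book 1 (The Glass Key): author_id=2 -> matches Mitchell
  - book 2 (Falling Leaves): author_id=1 -> matches Smith
  - book 3 (Midnight Sun): author_id=3 -> matches Perez
  - book 4 (The Long Road): author_id=3 -> matches Perez
  - book 5 (Winter Gardens): author_id=3 -> matches Perez
  - book 6 (Distant Shores): author_id=1 -> matches Smith
  - book 7 (The Red Mountain): author_id=NULL, no match -> dropped
  - book 8 (River Crossing): author_id=1 -> matches Smith
  - book 9 (The Old House): author_id=1 -> matches Smith
So 1 of 9 rows is dropped.

SQL:
SELECT a.title, b.name AS author
FROM books a
INNER JOIN authors b ON a.author_id = b.id

Result:
title          | author  
---------------+---------
The Glass Key  | Mitchell
Falling Leaves | Smith   
Midnight Sun   | Perez   
The Long Road  | Perez   
Winter Gardens | Perez   
Distant Shores | Smith   
River Crossing | Smith   
The Old House  | Smith   


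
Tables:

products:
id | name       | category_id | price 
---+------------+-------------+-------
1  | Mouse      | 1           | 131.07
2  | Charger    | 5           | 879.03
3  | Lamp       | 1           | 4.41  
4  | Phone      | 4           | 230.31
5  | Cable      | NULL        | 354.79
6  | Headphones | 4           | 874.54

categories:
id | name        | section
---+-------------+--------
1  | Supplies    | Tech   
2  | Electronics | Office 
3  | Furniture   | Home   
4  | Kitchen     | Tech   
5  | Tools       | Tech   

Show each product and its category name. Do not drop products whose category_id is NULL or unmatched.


LEFT JOIN keeps every row from products (the left table); where category_id has no match in categories, the category columns become NULL. Walk through each product:
  - product 1 (Mouse): category_id=1 -> matches Supplies
  - product 2 (Charger): category_id=5 -> matches Tools
  - product 3 (Lamp): category_id=1 -> matches Supplies
  - product 4 (Phone): category_id=4 -> matches Kitchen
  - product 5 (Cable): category_id=NULL, no match -> kept with NULL
  - product 6 (Headphones): category_id=4 -> matches Kitchen
All 6 rows appear; 1 has NULL category.

SQL:
SELECT a.name, b.name AS category
FROM products a
LEFT JOIN categories b ON a.category_id = b.id

Result:
name       | category
-----------+---------
Mouse      | Supplies
Charger    | Tools   
Lamp       | Supplies
Phone      | Kitchen 
Cable      | NULL    
Headphones | Kitchen 


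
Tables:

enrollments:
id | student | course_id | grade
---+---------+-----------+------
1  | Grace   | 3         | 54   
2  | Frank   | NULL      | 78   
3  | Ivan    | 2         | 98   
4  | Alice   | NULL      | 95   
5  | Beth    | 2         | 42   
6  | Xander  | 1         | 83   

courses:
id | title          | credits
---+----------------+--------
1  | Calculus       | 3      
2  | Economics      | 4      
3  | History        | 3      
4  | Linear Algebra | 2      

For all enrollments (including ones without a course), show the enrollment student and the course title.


LEFT JOIN keeps every row from enrollments (the left table); where course_id has no match in courses, the course columns become NULL. Walk through each enrollment:
  - enrollment 1 (Grace): course_id=3 -> matches History
  - enrollment 2 (Frank): course_id=NULL, no match -> kept with NULL
  - enrollment 3 (Ivan): course_id=2 -> matches Economics
  - enrollment 4 (Alice): course_id=NULL, no match -> kept with NULL
  - enrollment 5 (Beth): course_id=2 -> matches Economics
  - enrollment 6 (Xander): course_id=1 -> matches Calculus
All 6 rows appear; 2 have NULL course.

SQL:
SELECT a.student, b.title AS course
FROM enrollments a
LEFT JOIN courses b ON a.course_id = b.id

Result:
student | course   
--------+----------
Grace   | History  
Frank   | NULL     
Ivan    | Economics
Alice   | NULL     
Beth    | Economics
Xander  | Calculus 


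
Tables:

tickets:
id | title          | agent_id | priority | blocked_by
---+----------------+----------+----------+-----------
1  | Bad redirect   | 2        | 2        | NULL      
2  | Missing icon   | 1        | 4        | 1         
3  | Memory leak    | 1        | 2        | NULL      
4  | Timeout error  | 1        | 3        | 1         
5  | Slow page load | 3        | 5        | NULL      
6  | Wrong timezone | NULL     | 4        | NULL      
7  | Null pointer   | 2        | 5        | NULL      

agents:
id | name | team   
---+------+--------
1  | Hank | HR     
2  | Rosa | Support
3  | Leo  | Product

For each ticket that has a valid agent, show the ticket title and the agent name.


INNER JOIN keeps only tickets rows whose agent_id matches an id in agents. Walk through each ticket:
  - ticket 1 (Bad redirect): agent_id=2 -> matches Rosa
  - ticket 2 (Missing icon): agent_id=1 -> matches Hank
  - ticket 3 (Memory leak): agent_id=1 -> matches Hank
  - ticket 4 (Timeout error): agent_id=1 -> matches Hank
  - ticket 5 (Slow page load): agent_id=3 -> matches Leo
  - ticket 6 (Wrong timezone): agent_id=NULL, no match -> dropped
  - ticket 7 (Null pointer): agent_id=2 -> matches Rosa
So 1 of 7 rows is dropped.

SQL:
SELECT a.title, b.name AS agent
FROM tickets a
INNER JOIN agents b ON a.agent_id = b.id

Result:
title          | agent
---------------+------
Bad redirect   | Rosa 
Missing icon   | Hank 
Memory leak    | Hank 
Timeout error  | Hank 
Slow page load | Leo  
Null pointer   | Rosa 


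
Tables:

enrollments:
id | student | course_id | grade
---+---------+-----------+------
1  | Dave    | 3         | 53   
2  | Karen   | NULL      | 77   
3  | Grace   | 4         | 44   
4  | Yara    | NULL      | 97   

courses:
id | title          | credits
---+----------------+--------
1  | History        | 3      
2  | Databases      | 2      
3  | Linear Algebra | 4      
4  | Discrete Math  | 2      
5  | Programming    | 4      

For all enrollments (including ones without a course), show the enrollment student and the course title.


LEFT JOIN keeps every row from enrollments (the left table); where course_id has no match in courses, the course columns become NULL. Walk through each enrollment:
  - enrollment 1 (Dave): course_id=3 -> matches Linear Algebra
  - enrollment 2 (Karen): course_id=NULL, no match -> kept with NULL
  - enrollment 3 (Grace): course_id=4 -> matches Discrete Math
  - enrollment 4 (Yara): course_id=NULL, no match -> kept with NULL
All 4 rows appear; 2 have NULL course.

SQL:
SELECT a.student, b.title AS course
FROM enrollments a
LEFT JOIN courses b ON a.course_id = b.id

Result:
student | course        
--------+---------------
Dave    | Linear Algebra
Karen   | NULL          
Grace   | Discrete Math 
Yara    | NULL          
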